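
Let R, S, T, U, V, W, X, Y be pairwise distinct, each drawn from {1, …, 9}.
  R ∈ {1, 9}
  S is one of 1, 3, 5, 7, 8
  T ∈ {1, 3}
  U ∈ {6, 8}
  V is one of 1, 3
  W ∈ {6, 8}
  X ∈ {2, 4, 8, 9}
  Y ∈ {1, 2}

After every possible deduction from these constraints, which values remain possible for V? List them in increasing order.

T and V share exactly the 2 values {1, 3}; by pigeonhole those values go to them, so strike 1, 3 from R, S, Y.
R's domain is down to {9}, so R = 9. So X can't be 9.
That leaves Y = 2. Eliminate 2 elsewhere: X.
The 2 variables U and W are confined to {6, 8}, which locks those values in; drop them from S, X.
That leaves X = 4.
No further eliminations apply; V can still be any of 1, 3.

1, 3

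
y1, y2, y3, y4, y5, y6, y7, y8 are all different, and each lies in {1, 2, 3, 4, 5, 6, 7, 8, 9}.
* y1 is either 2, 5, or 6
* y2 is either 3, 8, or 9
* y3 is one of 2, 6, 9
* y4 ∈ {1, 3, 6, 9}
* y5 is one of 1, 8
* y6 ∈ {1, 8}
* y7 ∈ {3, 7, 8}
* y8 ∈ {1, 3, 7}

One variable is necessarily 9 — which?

The 8 variables together cover exactly {1, 2, 3, 5, 6, 7, 8, 9} — 8 values for 8 variables — and 5 appears only in y1's list, so y1 = 5.
Among the 7 still-open variables, 2 fits only y3 (and all 7 values in {1, 2, 3, 6, 7, 8, 9} must be used), so y3 = 2.
The 6 still-open variables draw from only 6 values {1, 3, 6, 7, 8, 9}, so each is used; only y4 can be 6, hence y4 = 6.
The 5 still-open variables together cover exactly {1, 3, 7, 8, 9} — 5 values for 5 variables — and 9 appears only in y2's list, so y2 = 9.

y2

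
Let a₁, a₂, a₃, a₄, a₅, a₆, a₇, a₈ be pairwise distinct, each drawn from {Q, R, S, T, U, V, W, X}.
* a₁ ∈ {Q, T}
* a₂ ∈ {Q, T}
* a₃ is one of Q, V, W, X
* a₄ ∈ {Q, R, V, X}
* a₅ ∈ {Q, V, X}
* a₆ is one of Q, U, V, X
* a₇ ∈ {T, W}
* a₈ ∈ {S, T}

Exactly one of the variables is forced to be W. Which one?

a₇

Among the 8 variables, R fits only a₄ (and all 8 values in {Q, R, S, T, U, V, W, X} must be used), so a₄ = R.
The 7 still-open variables draw from only 7 values {Q, S, T, U, V, W, X}, so each is used; only a₈ can be S, hence a₈ = S.
The 6 still-open variables draw from only 6 values {Q, T, U, V, W, X}, so each is used; only a₆ can be U, hence a₆ = U.
The 2 variables a₁ and a₂ are confined to {Q, T}, which locks those values in; drop them from a₃, a₅, a₇.
So W goes to a₇.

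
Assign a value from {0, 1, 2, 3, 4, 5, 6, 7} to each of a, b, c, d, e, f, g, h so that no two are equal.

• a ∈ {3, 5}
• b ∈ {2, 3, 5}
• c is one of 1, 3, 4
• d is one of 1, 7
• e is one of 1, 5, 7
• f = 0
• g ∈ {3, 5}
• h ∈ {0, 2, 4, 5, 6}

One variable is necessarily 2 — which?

f must be 0 (only option left). Remove 0 from h.
Among the 7 still-open variables, 6 fits only h (and all 7 values in {1, 2, 3, 4, 5, 6, 7} must be used), so h = 6.
Among the 6 still-open variables, 2 fits only b (and all 6 values in {1, 2, 3, 4, 5, 7} must be used), so b = 2.

b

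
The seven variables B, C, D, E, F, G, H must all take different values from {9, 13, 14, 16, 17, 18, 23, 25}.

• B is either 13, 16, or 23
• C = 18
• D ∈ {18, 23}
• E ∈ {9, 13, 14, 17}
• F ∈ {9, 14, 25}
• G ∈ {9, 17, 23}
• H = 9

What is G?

17

C has just one choice, so C = 18. So D can't be 18.
D has just one choice, so D = 23. Eliminate 23 elsewhere: B, G.
H's domain is down to {9}, so H = 9. Remove 9 from E, F, G.
So G = 17.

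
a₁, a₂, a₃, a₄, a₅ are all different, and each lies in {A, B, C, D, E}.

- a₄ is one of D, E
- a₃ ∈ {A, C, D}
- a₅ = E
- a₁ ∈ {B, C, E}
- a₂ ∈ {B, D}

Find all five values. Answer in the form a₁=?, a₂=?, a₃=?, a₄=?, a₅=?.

a₅ has just one choice, so a₅ = E. Remove E from a₁, a₄.
a₄'s domain is down to {D}, so a₄ = D. So a₂, a₃ can't be D.
That leaves a₂ = B. Remove B from a₁.
a₁ has just one choice, so a₁ = C. So a₃ can't be C.
That leaves a₃ = A.

a₁=C, a₂=B, a₃=A, a₄=D, a₅=E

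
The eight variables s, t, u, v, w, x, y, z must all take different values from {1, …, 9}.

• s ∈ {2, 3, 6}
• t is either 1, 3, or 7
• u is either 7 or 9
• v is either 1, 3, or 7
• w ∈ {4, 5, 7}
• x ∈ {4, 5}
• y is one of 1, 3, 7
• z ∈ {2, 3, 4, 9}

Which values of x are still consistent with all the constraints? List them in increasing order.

4, 5

The 8 variables draw from only 8 values {1, 2, 3, 4, 5, 6, 7, 9}, so each is used; only s can be 6, hence s = 6.
The 7 still-open variables together cover exactly {1, 2, 3, 4, 5, 7, 9} — 7 values for 7 variables — and 2 appears only in z's list, so z = 2.
The 6 still-open variables together cover exactly {1, 3, 4, 5, 7, 9} — 6 values for 6 variables — and 9 appears only in u's list, so u = 9.
The 3 variables t, v, y are confined to {1, 3, 7}, which locks those values in; drop them from w.
No further eliminations apply; x can still be any of 4, 5.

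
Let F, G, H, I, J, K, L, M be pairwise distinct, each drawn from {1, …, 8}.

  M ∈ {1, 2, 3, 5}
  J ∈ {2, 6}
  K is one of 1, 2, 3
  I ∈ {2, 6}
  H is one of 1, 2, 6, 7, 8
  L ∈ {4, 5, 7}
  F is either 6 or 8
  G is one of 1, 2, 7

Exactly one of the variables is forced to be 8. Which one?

F

The 8 variables together cover exactly {1, 2, 3, 4, 5, 6, 7, 8} — 8 values for 8 variables — and 4 appears only in L's list, so L = 4.
The 7 still-open variables draw from only 7 values {1, 2, 3, 5, 6, 7, 8}, so each is used; only M can be 5, hence M = 5.
The 6 still-open variables draw from only 6 values {1, 2, 3, 6, 7, 8}, so each is used; only K can be 3, hence K = 3.
I and J between them cover only {2, 6} — a naked pair. Remove those values from F, G, H.
So 8 goes to F.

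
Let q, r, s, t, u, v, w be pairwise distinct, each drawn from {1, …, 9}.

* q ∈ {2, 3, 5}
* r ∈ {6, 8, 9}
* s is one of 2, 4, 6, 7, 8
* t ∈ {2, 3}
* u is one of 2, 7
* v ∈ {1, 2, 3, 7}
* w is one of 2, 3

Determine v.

The 2 variables t and w are confined to {2, 3}, which locks those values in; drop them from q, s, u, v.
q has just one choice, so q = 5.
That leaves u = 7. Strike 7 from s, v.
So v = 1.

1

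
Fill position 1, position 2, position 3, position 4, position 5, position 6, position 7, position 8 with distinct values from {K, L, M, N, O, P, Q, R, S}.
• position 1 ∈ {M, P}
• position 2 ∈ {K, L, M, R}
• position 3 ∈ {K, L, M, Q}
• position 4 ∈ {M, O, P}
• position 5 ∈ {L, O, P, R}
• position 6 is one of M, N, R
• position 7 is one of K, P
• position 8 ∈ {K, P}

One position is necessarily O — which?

position 4

The 8 variables together cover exactly {K, L, M, N, O, P, Q, R} — 8 values for 8 variables — and N appears only in position 6's list, so position 6 = N.
The 7 still-open variables together cover exactly {K, L, M, O, P, Q, R} — 7 values for 7 variables — and Q appears only in position 3's list, so position 3 = Q.
position 7 and position 8 share exactly the 2 values {K, P}; by pigeonhole those values go to them, so strike K, P from position 1, position 2, position 4, position 5.
position 1's domain is down to {M}, so position 1 = M. Remove M from position 2, position 4.
So O goes to position 4.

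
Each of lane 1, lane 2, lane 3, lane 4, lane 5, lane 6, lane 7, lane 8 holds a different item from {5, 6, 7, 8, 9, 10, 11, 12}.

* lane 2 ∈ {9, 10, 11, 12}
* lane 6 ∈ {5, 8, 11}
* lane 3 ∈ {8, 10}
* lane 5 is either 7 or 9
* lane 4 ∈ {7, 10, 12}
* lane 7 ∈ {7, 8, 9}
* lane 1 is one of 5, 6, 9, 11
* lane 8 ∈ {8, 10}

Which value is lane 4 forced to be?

The 8 variables draw from only 8 values {5, 6, 7, 8, 9, 10, 11, 12}, so each is used; only lane 1 can be 6, hence lane 1 = 6.
The 7 still-open variables draw from only 7 values {5, 7, 8, 9, 10, 11, 12}, so each is used; only lane 6 can be 5, hence lane 6 = 5.
The 6 still-open variables draw from only 6 values {7, 8, 9, 10, 11, 12}, so each is used; only lane 2 can be 11, hence lane 2 = 11.
The 5 still-open variables draw from only 5 values {7, 8, 9, 10, 12}, so each is used; only lane 4 can be 12, hence lane 4 = 12.

12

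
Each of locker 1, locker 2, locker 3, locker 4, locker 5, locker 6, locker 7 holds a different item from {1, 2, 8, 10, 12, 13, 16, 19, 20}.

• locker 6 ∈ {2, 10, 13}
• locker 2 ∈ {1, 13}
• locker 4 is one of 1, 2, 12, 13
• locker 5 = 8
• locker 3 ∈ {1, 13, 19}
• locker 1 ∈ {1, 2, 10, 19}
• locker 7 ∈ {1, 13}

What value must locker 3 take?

locker 5 has just one choice, so locker 5 = 8.
The 6 still-open variables together cover exactly {1, 2, 10, 12, 13, 19} — 6 values for 6 variables — and 12 appears only in locker 4's list, so locker 4 = 12.
The 2 variables locker 2 and locker 7 are confined to {1, 13}, which locks those values in; drop them from locker 1, locker 3, locker 6.
So locker 3 = 19.

19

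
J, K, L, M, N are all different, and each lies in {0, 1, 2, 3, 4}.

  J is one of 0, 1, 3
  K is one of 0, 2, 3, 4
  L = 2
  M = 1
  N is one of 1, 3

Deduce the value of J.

0

L must be 2 (only option left). Strike 2 from K.
M must be 1 (only option left). So J, N can't be 1.
N's domain is down to {3}, so N = 3. Eliminate 3 elsewhere: J, K.
So J = 0.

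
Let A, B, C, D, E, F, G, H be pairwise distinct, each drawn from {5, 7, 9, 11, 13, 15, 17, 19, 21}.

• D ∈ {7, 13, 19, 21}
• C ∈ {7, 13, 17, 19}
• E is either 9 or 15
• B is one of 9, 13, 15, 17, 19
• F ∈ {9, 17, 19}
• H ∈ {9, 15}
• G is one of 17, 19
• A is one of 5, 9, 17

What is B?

13

Among the 8 variables, 5 fits only A (and all 8 values in {5, 7, 9, 13, 15, 17, 19, 21} must be used), so A = 5.
The 7 still-open variables draw from only 7 values {7, 9, 13, 15, 17, 19, 21}, so each is used; only D can be 21, hence D = 21.
Among the 6 still-open variables, 7 fits only C (and all 6 values in {7, 9, 13, 15, 17, 19} must be used), so C = 7.
Among the 5 still-open variables, 13 fits only B (and all 5 values in {9, 13, 15, 17, 19} must be used), so B = 13.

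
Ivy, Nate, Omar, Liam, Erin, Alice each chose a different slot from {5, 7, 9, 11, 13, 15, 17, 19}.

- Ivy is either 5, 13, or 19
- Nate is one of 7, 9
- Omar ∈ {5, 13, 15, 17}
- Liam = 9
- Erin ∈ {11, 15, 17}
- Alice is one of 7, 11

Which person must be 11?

Alice

Liam must be 9 (only option left). Remove 9 from Nate.
That leaves Nate = 7. Eliminate 7 elsewhere: Alice.
So 11 goes to Alice.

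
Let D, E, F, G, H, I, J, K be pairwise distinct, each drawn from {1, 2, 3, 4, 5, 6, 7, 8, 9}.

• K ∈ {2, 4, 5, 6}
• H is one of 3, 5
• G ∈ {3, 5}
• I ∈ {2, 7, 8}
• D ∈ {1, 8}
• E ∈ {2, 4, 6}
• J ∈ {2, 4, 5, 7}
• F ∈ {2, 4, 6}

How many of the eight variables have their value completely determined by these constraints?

The 8 variables draw from only 8 values {1, 2, 3, 4, 5, 6, 7, 8}, so each is used; only D can be 1, hence D = 1.
The 7 still-open variables together cover exactly {2, 3, 4, 5, 6, 7, 8} — 7 values for 7 variables — and 8 appears only in I's list, so I = 8.
The 6 still-open variables together cover exactly {2, 3, 4, 5, 6, 7} — 6 values for 6 variables — and 7 appears only in J's list, so J = 7.
G and H between them cover only {3, 5} — a naked pair. Remove those values from K.
Determined: D=1, I=8, J=7. The other variables each still have more than one consistent value. That makes 3.

3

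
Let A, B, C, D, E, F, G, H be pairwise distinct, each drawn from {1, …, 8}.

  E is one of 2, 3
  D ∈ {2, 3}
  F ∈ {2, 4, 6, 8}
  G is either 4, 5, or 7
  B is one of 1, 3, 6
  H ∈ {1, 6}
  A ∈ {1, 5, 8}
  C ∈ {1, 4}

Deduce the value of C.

Among the 8 variables, 7 fits only G (and all 8 values in {1, 2, 3, 4, 5, 6, 7, 8} must be used), so G = 7.
The 7 still-open variables draw from only 7 values {1, 2, 3, 4, 5, 6, 8}, so each is used; only A can be 5, hence A = 5.
The 6 still-open variables draw from only 6 values {1, 2, 3, 4, 6, 8}, so each is used; only F can be 8, hence F = 8.
Among the 5 still-open variables, 4 fits only C (and all 5 values in {1, 2, 3, 4, 6} must be used), so C = 4.

4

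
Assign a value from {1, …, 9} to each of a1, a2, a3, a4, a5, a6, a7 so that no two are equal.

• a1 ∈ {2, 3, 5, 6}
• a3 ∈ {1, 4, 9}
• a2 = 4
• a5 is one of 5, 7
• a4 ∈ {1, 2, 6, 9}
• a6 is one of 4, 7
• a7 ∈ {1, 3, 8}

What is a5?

5

a2 must be 4 (only option left). Eliminate 4 elsewhere: a3, a6.
a6's domain is down to {7}, so a6 = 7. So a5 can't be 7.
So a5 = 5.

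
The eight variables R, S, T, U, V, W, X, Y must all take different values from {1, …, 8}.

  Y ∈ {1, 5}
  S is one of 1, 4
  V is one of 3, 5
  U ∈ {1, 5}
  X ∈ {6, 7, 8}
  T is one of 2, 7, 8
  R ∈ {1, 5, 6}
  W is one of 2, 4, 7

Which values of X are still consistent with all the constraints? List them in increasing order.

7, 8

The 8 variables draw from only 8 values {1, 2, 3, 4, 5, 6, 7, 8}, so each is used; only V can be 3, hence V = 3.
U and Y share exactly the 2 values {1, 5}; by pigeonhole those values go to them, so strike 1, 5 from R, S.
R's domain is down to {6}, so R = 6. Remove 6 from X.
S must be 4 (only option left). Strike 4 from W.
No further eliminations apply; X can still be any of 7, 8.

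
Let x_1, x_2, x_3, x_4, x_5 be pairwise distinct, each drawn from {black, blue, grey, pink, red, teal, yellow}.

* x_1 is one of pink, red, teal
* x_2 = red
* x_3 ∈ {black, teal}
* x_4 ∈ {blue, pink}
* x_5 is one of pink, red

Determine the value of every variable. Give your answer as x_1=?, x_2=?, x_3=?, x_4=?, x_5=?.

x_1=teal, x_2=red, x_3=black, x_4=blue, x_5=pink

x_2 must be red (only option left). Remove red from x_1, x_5.
x_5 has just one choice, so x_5 = pink. Remove pink from x_1, x_4.
That leaves x_1 = teal. Remove teal from x_3.
x_3's domain is down to {black}, so x_3 = black.
That leaves x_4 = blue.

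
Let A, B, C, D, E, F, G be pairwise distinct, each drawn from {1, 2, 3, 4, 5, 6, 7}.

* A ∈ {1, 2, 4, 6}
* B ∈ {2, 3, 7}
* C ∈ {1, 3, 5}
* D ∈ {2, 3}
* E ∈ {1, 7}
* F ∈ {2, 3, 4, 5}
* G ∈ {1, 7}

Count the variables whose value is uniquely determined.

The 7 variables draw from only 7 values {1, 2, 3, 4, 5, 6, 7}, so each is used; only A can be 6, hence A = 6.
The 6 still-open variables together cover exactly {1, 2, 3, 4, 5, 7} — 6 values for 6 variables — and 4 appears only in F's list, so F = 4.
Among the 5 still-open variables, 5 fits only C (and all 5 values in {1, 2, 3, 5, 7} must be used), so C = 5.
E and G between them cover only {1, 7} — a naked pair. Remove those values from B.
Determined: A=6, C=5, F=4. The other variables each still have more than one consistent value. That makes 3.

3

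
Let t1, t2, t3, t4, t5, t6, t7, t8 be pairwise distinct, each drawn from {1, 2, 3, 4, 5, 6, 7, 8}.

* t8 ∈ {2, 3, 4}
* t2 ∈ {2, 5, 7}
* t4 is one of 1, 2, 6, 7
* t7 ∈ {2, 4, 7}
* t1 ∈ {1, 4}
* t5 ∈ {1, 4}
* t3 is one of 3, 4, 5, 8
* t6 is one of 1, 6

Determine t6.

6

The 8 variables together cover exactly {1, 2, 3, 4, 5, 6, 7, 8} — 8 values for 8 variables — and 8 appears only in t3's list, so t3 = 8.
The 7 still-open variables together cover exactly {1, 2, 3, 4, 5, 6, 7} — 7 values for 7 variables — and 3 appears only in t8's list, so t8 = 3.
Among the 6 still-open variables, 5 fits only t2 (and all 6 values in {1, 2, 4, 5, 6, 7} must be used), so t2 = 5.
t1 and t5 share exactly the 2 values {1, 4}; by pigeonhole those values go to them, so strike 1, 4 from t4, t6, t7.
So t6 = 6.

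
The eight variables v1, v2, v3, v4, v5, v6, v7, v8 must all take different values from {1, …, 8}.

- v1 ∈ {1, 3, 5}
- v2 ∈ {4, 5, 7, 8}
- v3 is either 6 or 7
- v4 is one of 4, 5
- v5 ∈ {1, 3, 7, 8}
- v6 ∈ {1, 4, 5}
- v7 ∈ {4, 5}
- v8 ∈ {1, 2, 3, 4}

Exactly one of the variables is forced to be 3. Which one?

v1

The 8 variables draw from only 8 values {1, 2, 3, 4, 5, 6, 7, 8}, so each is used; only v8 can be 2, hence v8 = 2.
The 7 still-open variables draw from only 7 values {1, 3, 4, 5, 6, 7, 8}, so each is used; only v3 can be 6, hence v3 = 6.
The 2 variables v4 and v7 are confined to {4, 5}, which locks those values in; drop them from v1, v2, v6.
v6's domain is down to {1}, so v6 = 1. So v1, v5 can't be 1.
So 3 goes to v1.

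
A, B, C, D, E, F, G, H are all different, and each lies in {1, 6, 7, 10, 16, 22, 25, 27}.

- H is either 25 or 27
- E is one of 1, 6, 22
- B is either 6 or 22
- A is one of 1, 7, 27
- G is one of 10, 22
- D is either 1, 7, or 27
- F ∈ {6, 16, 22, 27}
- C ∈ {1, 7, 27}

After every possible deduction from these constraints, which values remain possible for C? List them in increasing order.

Among the 8 variables, 10 fits only G (and all 8 values in {1, 6, 7, 10, 16, 22, 25, 27} must be used), so G = 10.
Among the 7 still-open variables, 16 fits only F (and all 7 values in {1, 6, 7, 16, 22, 25, 27} must be used), so F = 16.
The 6 still-open variables draw from only 6 values {1, 6, 7, 22, 25, 27}, so each is used; only H can be 25, hence H = 25.
A, C, D share exactly the 3 values {1, 7, 27}; by pigeonhole those values go to them, so strike 1, 7, 27 from E.
No further eliminations apply; C can still be any of 1, 7, 27.

1, 7, 27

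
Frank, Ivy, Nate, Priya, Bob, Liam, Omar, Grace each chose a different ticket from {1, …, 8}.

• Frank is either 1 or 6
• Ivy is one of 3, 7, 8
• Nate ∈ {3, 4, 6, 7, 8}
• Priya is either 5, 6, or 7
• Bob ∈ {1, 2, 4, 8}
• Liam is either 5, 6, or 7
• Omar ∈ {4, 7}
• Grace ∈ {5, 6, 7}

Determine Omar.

4

The 8 variables draw from only 8 values {1, 2, 3, 4, 5, 6, 7, 8}, so each is used; only Bob can be 2, hence Bob = 2.
The 7 still-open variables draw from only 7 values {1, 3, 4, 5, 6, 7, 8}, so each is used; only Frank can be 1, hence Frank = 1.
Priya, Liam, Grace share exactly the 3 values {5, 6, 7}; by pigeonhole those values go to them, so strike 5, 6, 7 from Ivy, Nate, Omar.
So Omar = 4.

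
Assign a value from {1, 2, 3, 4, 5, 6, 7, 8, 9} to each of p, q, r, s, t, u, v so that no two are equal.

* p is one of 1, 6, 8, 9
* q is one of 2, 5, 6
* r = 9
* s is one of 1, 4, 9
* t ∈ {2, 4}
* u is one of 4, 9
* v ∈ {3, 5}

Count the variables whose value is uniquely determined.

r has just one choice, so r = 9. So p, s, u can't be 9.
u has just one choice, so u = 4. Remove 4 from s, t.
s must be 1 (only option left). So p can't be 1.
That leaves t = 2. Strike 2 from q.
Determined: r=9, s=1, t=2, u=4. The other variables each still have more than one consistent value. That makes 4.

4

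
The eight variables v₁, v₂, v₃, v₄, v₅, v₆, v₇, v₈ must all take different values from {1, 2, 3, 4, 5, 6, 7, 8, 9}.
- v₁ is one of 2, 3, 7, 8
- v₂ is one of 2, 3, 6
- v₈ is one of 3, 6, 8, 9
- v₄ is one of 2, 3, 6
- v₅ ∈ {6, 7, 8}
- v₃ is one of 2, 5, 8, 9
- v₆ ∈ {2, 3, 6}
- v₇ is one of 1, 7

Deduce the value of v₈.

The 8 variables together cover exactly {1, 2, 3, 5, 6, 7, 8, 9} — 8 values for 8 variables — and 1 appears only in v₇'s list, so v₇ = 1.
The 7 still-open variables together cover exactly {2, 3, 5, 6, 7, 8, 9} — 7 values for 7 variables — and 5 appears only in v₃'s list, so v₃ = 5.
The 6 still-open variables draw from only 6 values {2, 3, 6, 7, 8, 9}, so each is used; only v₈ can be 9, hence v₈ = 9.

9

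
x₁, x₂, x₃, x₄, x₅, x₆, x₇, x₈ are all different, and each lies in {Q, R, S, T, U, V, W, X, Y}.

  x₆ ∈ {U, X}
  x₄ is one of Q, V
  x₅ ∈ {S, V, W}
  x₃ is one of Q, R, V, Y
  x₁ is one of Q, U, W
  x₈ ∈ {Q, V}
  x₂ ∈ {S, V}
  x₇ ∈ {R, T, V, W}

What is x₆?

The 2 variables x₄ and x₈ are confined to {Q, V}, which locks those values in; drop them from x₁, x₂, x₃, x₅, x₇.
That leaves x₂ = S. Eliminate S elsewhere: x₅.
That leaves x₅ = W. Strike W from x₁, x₇.
x₁ must be U (only option left). Remove U from x₆.
So x₆ = X.

X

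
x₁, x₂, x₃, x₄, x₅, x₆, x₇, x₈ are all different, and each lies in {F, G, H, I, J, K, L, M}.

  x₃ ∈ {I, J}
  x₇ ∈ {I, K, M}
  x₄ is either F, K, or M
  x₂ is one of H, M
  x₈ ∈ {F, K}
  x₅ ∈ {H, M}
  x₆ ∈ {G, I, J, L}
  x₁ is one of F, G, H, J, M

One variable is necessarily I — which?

The 8 variables together cover exactly {F, G, H, I, J, K, L, M} — 8 values for 8 variables — and L appears only in x₆'s list, so x₆ = L.
Among the 7 still-open variables, G fits only x₁ (and all 7 values in {F, G, H, I, J, K, M} must be used), so x₁ = G.
The 6 still-open variables together cover exactly {F, H, I, J, K, M} — 6 values for 6 variables — and J appears only in x₃'s list, so x₃ = J.
The 5 still-open variables draw from only 5 values {F, H, I, K, M}, so each is used; only x₇ can be I, hence x₇ = I.

x₇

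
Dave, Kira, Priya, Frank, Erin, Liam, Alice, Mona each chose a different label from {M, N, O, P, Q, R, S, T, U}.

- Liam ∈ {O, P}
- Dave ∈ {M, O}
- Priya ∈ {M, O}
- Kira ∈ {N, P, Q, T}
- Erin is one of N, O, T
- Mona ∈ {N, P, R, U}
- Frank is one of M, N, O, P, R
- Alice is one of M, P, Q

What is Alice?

Among the 8 variables, U fits only Mona (and all 8 values in {M, N, O, P, Q, R, T, U} must be used), so Mona = U.
Among the 7 still-open variables, R fits only Frank (and all 7 values in {M, N, O, P, Q, R, T} must be used), so Frank = R.
Dave and Priya between them cover only {M, O} — a naked pair. Remove those values from Erin, Liam, Alice.
That leaves Liam = P. So Kira, Alice can't be P.
So Alice = Q.

Q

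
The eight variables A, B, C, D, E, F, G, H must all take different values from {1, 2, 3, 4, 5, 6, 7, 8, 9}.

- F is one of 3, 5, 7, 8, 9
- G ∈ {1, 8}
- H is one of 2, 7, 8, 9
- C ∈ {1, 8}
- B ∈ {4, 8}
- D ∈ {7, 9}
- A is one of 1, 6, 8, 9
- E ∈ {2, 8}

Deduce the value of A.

C and G share exactly the 2 values {1, 8}; by pigeonhole those values go to them, so strike 1, 8 from A, B, E, F, H.
B's domain is down to {4}, so B = 4.
E's domain is down to {2}, so E = 2. So H can't be 2.
D and H share exactly the 2 values {7, 9}; by pigeonhole those values go to them, so strike 7, 9 from A, F.
So A = 6.

6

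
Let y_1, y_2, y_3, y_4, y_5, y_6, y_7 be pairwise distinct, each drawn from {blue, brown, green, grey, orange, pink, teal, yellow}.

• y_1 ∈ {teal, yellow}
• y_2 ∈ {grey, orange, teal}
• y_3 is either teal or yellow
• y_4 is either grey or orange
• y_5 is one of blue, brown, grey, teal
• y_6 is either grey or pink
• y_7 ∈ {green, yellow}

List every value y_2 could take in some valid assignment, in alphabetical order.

grey, orange

y_1 and y_3 between them cover only {teal, yellow} — a naked pair. Remove those values from y_2, y_5, y_7.
That leaves y_7 = green.
y_2 and y_4 between them cover only {grey, orange} — a naked pair. Remove those values from y_5, y_6.
y_6 has just one choice, so y_6 = pink.
No further eliminations apply; y_2 can still be any of grey, orange.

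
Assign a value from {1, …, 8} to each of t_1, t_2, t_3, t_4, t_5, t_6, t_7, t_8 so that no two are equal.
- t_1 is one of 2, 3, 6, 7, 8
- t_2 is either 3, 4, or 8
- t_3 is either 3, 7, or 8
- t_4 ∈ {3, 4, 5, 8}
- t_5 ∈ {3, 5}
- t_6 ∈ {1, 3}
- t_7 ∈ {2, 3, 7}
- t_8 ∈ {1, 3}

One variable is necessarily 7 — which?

t_3

Among the 8 variables, 6 fits only t_1 (and all 8 values in {1, 2, 3, 4, 5, 6, 7, 8} must be used), so t_1 = 6.
The 7 still-open variables together cover exactly {1, 2, 3, 4, 5, 7, 8} — 7 values for 7 variables — and 2 appears only in t_7's list, so t_7 = 2.
The 6 still-open variables together cover exactly {1, 3, 4, 5, 7, 8} — 6 values for 6 variables — and 7 appears only in t_3's list, so t_3 = 7.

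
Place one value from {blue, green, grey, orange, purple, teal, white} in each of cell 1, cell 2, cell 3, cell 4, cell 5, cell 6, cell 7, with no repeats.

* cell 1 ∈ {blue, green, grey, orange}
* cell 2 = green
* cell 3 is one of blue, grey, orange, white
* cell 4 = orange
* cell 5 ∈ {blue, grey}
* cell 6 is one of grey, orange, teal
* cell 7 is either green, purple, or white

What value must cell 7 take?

purple

cell 2 must be green (only option left). Eliminate green elsewhere: cell 1, cell 7.
cell 4 must be orange (only option left). Strike orange from cell 1, cell 3, cell 6.
The 5 still-open variables draw from only 5 values {blue, grey, purple, teal, white}, so each is used; only cell 7 can be purple, hence cell 7 = purple.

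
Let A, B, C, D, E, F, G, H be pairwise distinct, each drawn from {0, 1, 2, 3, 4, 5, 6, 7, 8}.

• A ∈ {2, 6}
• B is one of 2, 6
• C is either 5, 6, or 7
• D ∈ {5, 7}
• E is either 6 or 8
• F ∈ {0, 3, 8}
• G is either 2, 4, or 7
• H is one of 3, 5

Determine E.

Among the 8 variables, 0 fits only F (and all 8 values in {0, 2, 3, 4, 5, 6, 7, 8} must be used), so F = 0.
The 7 still-open variables together cover exactly {2, 3, 4, 5, 6, 7, 8} — 7 values for 7 variables — and 3 appears only in H's list, so H = 3.
The 6 still-open variables together cover exactly {2, 4, 5, 6, 7, 8} — 6 values for 6 variables — and 4 appears only in G's list, so G = 4.
The 5 still-open variables draw from only 5 values {2, 5, 6, 7, 8}, so each is used; only E can be 8, hence E = 8.

8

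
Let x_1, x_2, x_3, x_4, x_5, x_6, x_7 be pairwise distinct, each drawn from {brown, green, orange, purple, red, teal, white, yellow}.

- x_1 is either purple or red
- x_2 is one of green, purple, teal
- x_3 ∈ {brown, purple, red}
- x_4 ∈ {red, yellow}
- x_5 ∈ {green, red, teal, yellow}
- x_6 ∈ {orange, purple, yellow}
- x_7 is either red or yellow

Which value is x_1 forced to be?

purple

The 7 variables draw from only 7 values {brown, green, orange, purple, red, teal, yellow}, so each is used; only x_3 can be brown, hence x_3 = brown.
The 6 still-open variables draw from only 6 values {green, orange, purple, red, teal, yellow}, so each is used; only x_6 can be orange, hence x_6 = orange.
The 2 variables x_4 and x_7 are confined to {red, yellow}, which locks those values in; drop them from x_1, x_5.
So x_1 = purple.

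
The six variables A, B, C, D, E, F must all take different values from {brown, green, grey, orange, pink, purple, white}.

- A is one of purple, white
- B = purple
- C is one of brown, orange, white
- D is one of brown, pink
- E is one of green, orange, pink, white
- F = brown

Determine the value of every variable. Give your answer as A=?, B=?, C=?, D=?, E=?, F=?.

B has just one choice, so B = purple. So A can't be purple.
F has just one choice, so F = brown. Strike brown from C, D.
That leaves A = white. Strike white from C, E.
C's domain is down to {orange}, so C = orange. Remove orange from E.
D must be pink (only option left). So E can't be pink.
E's domain is down to {green}, so E = green.

A=white, B=purple, C=orange, D=pink, E=green, F=brown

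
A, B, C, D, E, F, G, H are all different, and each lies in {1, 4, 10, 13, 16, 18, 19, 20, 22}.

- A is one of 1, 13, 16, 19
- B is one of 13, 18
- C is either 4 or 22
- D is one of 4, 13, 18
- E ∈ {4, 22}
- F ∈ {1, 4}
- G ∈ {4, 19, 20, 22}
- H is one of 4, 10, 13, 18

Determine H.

C and E between them cover only {4, 22} — a naked pair. Remove those values from D, F, G, H.
That leaves F = 1. Eliminate 1 elsewhere: A.
The 2 variables B and D are confined to {13, 18}, which locks those values in; drop them from A, H.
So H = 10.

10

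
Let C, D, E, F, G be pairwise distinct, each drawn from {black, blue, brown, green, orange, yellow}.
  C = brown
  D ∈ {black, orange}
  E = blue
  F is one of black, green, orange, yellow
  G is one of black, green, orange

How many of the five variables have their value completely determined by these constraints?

C's domain is down to {brown}, so C = brown.
That leaves E = blue.
Determined: C=brown, E=blue. The other variables each still have more than one consistent value. That makes 2.

2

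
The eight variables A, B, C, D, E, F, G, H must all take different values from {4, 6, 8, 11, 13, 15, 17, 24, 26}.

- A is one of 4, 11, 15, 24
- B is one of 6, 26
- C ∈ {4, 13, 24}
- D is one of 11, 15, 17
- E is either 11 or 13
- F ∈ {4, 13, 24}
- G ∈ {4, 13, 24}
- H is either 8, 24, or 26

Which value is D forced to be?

C, F, G between them cover only {4, 13, 24} — a naked triple. Remove those values from A, E, H.
E's domain is down to {11}, so E = 11. Remove 11 from A, D.
A's domain is down to {15}, so A = 15. Strike 15 from D.
So D = 17.

17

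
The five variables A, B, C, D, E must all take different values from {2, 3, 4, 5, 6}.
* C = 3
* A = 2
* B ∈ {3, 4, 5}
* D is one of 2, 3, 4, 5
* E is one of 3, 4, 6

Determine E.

6

A must be 2 (only option left). Remove 2 from D.
C must be 3 (only option left). Remove 3 from B, D, E.
The 3 still-open variables together cover exactly {4, 5, 6} — 3 values for 3 variables — and 6 appears only in E's list, so E = 6.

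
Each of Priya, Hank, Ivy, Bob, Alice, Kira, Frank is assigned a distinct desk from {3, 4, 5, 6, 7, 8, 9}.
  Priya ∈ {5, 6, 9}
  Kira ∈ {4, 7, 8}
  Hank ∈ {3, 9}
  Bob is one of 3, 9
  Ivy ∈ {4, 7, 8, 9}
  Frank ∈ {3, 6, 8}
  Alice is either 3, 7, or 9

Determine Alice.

7

The 7 variables draw from only 7 values {3, 4, 5, 6, 7, 8, 9}, so each is used; only Priya can be 5, hence Priya = 5.
Among the 6 still-open variables, 6 fits only Frank (and all 6 values in {3, 4, 6, 7, 8, 9} must be used), so Frank = 6.
Hank and Bob share exactly the 2 values {3, 9}; by pigeonhole those values go to them, so strike 3, 9 from Ivy, Alice.
So Alice = 7.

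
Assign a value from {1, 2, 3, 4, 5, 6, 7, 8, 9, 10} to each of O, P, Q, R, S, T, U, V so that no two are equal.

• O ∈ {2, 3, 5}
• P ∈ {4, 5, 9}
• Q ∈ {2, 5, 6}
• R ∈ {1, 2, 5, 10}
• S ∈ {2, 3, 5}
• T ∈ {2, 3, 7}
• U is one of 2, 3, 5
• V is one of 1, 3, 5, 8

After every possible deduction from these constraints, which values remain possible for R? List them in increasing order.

The 3 variables O, S, U are confined to {2, 3, 5}, which locks those values in; drop them from P, Q, R, T, V.
Q's domain is down to {6}, so Q = 6.
That leaves T = 7.
No further eliminations apply; R can still be any of 1, 10.

1, 10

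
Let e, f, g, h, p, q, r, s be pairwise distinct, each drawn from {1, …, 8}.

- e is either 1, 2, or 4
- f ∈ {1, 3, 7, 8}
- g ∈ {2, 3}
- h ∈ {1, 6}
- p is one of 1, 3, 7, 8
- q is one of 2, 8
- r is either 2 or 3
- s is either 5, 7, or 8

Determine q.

The 8 variables together cover exactly {1, 2, 3, 4, 5, 6, 7, 8} — 8 values for 8 variables — and 4 appears only in e's list, so e = 4.
Among the 7 still-open variables, 5 fits only s (and all 7 values in {1, 2, 3, 5, 6, 7, 8} must be used), so s = 5.
The 6 still-open variables draw from only 6 values {1, 2, 3, 6, 7, 8}, so each is used; only h can be 6, hence h = 6.
g and r share exactly the 2 values {2, 3}; by pigeonhole those values go to them, so strike 2, 3 from f, p, q.
So q = 8.

8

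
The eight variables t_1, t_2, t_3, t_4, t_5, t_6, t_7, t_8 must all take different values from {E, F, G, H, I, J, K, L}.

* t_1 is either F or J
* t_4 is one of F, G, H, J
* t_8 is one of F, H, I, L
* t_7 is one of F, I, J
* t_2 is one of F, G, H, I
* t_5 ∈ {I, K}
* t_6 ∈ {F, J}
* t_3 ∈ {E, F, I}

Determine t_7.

I

The 8 variables together cover exactly {E, F, G, H, I, J, K, L} — 8 values for 8 variables — and E appears only in t_3's list, so t_3 = E.
The 7 still-open variables draw from only 7 values {F, G, H, I, J, K, L}, so each is used; only t_5 can be K, hence t_5 = K.
The 6 still-open variables draw from only 6 values {F, G, H, I, J, L}, so each is used; only t_8 can be L, hence t_8 = L.
t_1 and t_6 share exactly the 2 values {F, J}; by pigeonhole those values go to them, so strike F, J from t_2, t_4, t_7.
So t_7 = I.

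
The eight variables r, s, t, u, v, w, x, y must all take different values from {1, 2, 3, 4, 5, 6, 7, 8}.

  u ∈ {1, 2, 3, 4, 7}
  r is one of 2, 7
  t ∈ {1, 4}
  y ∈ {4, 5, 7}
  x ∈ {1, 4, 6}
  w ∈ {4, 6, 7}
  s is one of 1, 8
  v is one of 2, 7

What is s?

The 8 variables together cover exactly {1, 2, 3, 4, 5, 6, 7, 8} — 8 values for 8 variables — and 3 appears only in u's list, so u = 3.
Among the 7 still-open variables, 5 fits only y (and all 7 values in {1, 2, 4, 5, 6, 7, 8} must be used), so y = 5.
Among the 6 still-open variables, 8 fits only s (and all 6 values in {1, 2, 4, 6, 7, 8} must be used), so s = 8.

8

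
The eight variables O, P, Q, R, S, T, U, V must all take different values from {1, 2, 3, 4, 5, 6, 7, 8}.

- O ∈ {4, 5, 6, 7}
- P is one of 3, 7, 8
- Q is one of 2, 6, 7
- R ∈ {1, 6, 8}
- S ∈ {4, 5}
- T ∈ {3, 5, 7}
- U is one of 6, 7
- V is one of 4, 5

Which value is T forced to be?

3

The 8 variables draw from only 8 values {1, 2, 3, 4, 5, 6, 7, 8}, so each is used; only R can be 1, hence R = 1.
The 7 still-open variables draw from only 7 values {2, 3, 4, 5, 6, 7, 8}, so each is used; only Q can be 2, hence Q = 2.
Among the 6 still-open variables, 8 fits only P (and all 6 values in {3, 4, 5, 6, 7, 8} must be used), so P = 8.
The 5 still-open variables together cover exactly {3, 4, 5, 6, 7} — 5 values for 5 variables — and 3 appears only in T's list, so T = 3.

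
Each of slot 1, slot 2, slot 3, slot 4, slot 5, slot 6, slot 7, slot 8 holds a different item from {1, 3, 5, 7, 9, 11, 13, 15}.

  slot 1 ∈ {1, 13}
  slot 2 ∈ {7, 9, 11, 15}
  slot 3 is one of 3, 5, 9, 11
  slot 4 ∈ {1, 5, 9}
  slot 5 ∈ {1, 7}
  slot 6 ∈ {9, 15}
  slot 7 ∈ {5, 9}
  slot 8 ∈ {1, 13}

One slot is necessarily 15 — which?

slot 6

Among the 8 variables, 3 fits only slot 3 (and all 8 values in {1, 3, 5, 7, 9, 11, 13, 15} must be used), so slot 3 = 3.
The 7 still-open variables draw from only 7 values {1, 5, 7, 9, 11, 13, 15}, so each is used; only slot 2 can be 11, hence slot 2 = 11.
The 6 still-open variables together cover exactly {1, 5, 7, 9, 13, 15} — 6 values for 6 variables — and 7 appears only in slot 5's list, so slot 5 = 7.
The 5 still-open variables draw from only 5 values {1, 5, 9, 13, 15}, so each is used; only slot 6 can be 15, hence slot 6 = 15.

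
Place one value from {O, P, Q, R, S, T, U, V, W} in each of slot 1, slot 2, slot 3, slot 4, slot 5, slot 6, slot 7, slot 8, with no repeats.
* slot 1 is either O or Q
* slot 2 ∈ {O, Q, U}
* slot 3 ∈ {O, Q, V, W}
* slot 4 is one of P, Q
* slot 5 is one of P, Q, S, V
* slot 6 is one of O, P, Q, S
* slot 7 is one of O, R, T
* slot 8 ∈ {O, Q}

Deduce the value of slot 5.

V

slot 1 and slot 8 between them cover only {O, Q} — a naked pair. Remove those values from slot 2, slot 3, slot 4, slot 5, slot 6, slot 7.
slot 2 has just one choice, so slot 2 = U.
slot 4 must be P (only option left). Strike P from slot 5, slot 6.
slot 6's domain is down to {S}, so slot 6 = S. So slot 5 can't be S.
So slot 5 = V.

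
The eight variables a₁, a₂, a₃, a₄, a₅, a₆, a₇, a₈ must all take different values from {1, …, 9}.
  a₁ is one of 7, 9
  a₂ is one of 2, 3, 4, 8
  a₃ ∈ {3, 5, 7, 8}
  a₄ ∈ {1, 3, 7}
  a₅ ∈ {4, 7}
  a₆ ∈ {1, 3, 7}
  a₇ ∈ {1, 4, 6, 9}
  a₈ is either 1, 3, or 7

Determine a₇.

6

a₄, a₆, a₈ share exactly the 3 values {1, 3, 7}; by pigeonhole those values go to them, so strike 1, 3, 7 from a₁, a₂, a₃, a₅, a₇.
That leaves a₁ = 9. Strike 9 from a₇.
a₅ must be 4 (only option left). Remove 4 from a₂, a₇.
So a₇ = 6.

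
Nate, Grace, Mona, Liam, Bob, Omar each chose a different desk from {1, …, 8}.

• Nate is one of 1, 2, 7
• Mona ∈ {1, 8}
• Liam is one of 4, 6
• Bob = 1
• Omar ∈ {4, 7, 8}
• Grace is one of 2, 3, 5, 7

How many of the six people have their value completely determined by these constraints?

2

Bob's domain is down to {1}, so Bob = 1. So Nate, Mona can't be 1.
That leaves Mona = 8. So Omar can't be 8.
Determined: Mona=8, Bob=1. The other people each still have more than one consistent value. That makes 2.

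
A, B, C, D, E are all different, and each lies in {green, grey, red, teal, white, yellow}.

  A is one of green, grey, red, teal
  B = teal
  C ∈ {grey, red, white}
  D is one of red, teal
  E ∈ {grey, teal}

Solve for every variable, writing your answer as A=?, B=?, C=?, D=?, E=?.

A=green, B=teal, C=white, D=red, E=grey

B's domain is down to {teal}, so B = teal. Strike teal from A, D, E.
D has just one choice, so D = red. So A, C can't be red.
That leaves E = grey. Remove grey from A, C.
A must be green (only option left).
C's domain is down to {white}, so C = white.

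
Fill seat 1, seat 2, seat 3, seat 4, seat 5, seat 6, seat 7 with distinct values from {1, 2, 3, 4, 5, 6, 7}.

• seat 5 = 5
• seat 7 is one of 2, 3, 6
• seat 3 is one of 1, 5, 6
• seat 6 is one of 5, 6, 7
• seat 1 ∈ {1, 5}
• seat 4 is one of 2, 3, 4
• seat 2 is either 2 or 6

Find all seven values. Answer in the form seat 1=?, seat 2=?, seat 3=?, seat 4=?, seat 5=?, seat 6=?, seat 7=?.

seat 5 has just one choice, so seat 5 = 5. Eliminate 5 elsewhere: seat 1, seat 3, seat 6.
seat 1's domain is down to {1}, so seat 1 = 1. So seat 3 can't be 1.
seat 3 must be 6 (only option left). Eliminate 6 elsewhere: seat 2, seat 6, seat 7.
seat 6's domain is down to {7}, so seat 6 = 7.
seat 2 must be 2 (only option left). So seat 4, seat 7 can't be 2.
seat 7's domain is down to {3}, so seat 7 = 3. Eliminate 3 elsewhere: seat 4.
That leaves seat 4 = 4.

seat 1=1, seat 2=2, seat 3=6, seat 4=4, seat 5=5, seat 6=7, seat 7=3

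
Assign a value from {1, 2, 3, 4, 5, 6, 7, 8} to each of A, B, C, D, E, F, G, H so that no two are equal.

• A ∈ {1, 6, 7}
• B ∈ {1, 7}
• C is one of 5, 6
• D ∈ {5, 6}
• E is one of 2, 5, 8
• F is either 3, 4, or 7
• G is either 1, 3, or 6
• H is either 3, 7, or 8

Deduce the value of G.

3

The 8 variables draw from only 8 values {1, 2, 3, 4, 5, 6, 7, 8}, so each is used; only E can be 2, hence E = 2.
The 7 still-open variables draw from only 7 values {1, 3, 4, 5, 6, 7, 8}, so each is used; only F can be 4, hence F = 4.
Among the 6 still-open variables, 8 fits only H (and all 6 values in {1, 3, 5, 6, 7, 8} must be used), so H = 8.
The 5 still-open variables together cover exactly {1, 3, 5, 6, 7} — 5 values for 5 variables — and 3 appears only in G's list, so G = 3.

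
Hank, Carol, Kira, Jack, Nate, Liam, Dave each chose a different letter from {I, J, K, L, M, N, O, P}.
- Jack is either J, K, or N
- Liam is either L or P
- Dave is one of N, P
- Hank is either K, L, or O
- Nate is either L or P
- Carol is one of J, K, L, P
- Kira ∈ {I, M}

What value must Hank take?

O

Nate and Liam between them cover only {L, P} — a naked pair. Remove those values from Hank, Carol, Dave.
Dave must be N (only option left). Eliminate N elsewhere: Jack.
The 2 variables Carol and Jack are confined to {J, K}, which locks those values in; drop them from Hank.
So Hank = O.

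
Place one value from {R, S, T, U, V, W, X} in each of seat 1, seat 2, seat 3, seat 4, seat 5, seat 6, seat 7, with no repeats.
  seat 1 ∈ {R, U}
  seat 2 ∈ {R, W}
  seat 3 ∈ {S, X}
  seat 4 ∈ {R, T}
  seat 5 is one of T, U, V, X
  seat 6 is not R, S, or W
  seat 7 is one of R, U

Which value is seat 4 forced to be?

The 7 variables together cover exactly {R, S, T, U, V, W, X} — 7 values for 7 variables — and S appears only in seat 3's list, so seat 3 = S.
The 6 still-open variables draw from only 6 values {R, T, U, V, W, X}, so each is used; only seat 2 can be W, hence seat 2 = W.
The 2 variables seat 1 and seat 7 are confined to {R, U}, which locks those values in; drop them from seat 4, seat 5, seat 6.
So seat 4 = T.

T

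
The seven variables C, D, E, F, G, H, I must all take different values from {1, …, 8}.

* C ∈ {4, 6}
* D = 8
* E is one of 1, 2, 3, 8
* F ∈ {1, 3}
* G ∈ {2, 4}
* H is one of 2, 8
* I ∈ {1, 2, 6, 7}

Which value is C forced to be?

D must be 8 (only option left). So E, H can't be 8.
H has just one choice, so H = 2. Strike 2 from E, G, I.
G has just one choice, so G = 4. Remove 4 from C.
So C = 6.

6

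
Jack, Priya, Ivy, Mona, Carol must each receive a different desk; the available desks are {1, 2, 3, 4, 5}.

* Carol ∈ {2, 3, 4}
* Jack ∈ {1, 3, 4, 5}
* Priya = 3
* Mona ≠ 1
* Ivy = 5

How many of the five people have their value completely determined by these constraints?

Priya must be 3 (only option left). So Jack, Mona, Carol can't be 3.
Ivy's domain is down to {5}, so Ivy = 5. So Jack, Mona can't be 5.
Among the 3 still-open variables, 1 fits only Jack (and all 3 values in {1, 2, 4} must be used), so Jack = 1.
Determined: Jack=1, Priya=3, Ivy=5. The other people each still have more than one consistent value. That makes 3.

3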